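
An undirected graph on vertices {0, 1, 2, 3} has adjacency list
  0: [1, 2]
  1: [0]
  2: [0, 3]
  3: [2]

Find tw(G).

A width-1 tree decomposition is:
Bags: B1 = {0, 1}  B2 = {0, 2}  B3 = {2, 3}
Tree: B1–B2, B2–B3
The largest bag has 2 vertices, giving width 1; this decomposition certifies tw(G) ≤ 1. G has an edge, so its treewidth is at least 1. Combining the bounds, tw(G) = 1.

1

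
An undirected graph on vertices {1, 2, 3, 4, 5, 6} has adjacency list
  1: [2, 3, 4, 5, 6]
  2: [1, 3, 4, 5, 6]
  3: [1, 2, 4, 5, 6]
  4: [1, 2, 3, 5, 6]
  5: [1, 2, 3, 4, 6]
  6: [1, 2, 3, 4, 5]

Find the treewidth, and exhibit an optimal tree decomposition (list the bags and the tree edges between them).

Treewidth 5.
Bags: B1 = {1, 2, 3, 4, 5, 6}
Tree: (single bag)

A single bag containing all 6 vertices is trivially a valid decomposition of width 5. For the lower bound, the 6 vertices {1, 2, 3, 4, 5, 6} are pairwise adjacent, and any tree decomposition puts a clique entirely inside one bag — forcing width ≥ 5. Hence tw(G) = 5 exactly.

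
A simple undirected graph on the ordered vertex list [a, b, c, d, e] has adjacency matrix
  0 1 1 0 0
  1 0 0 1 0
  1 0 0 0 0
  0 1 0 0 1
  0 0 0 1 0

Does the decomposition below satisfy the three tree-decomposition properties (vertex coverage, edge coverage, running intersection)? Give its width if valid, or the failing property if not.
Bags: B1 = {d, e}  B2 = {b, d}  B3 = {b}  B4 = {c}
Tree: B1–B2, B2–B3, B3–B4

A tree decomposition must satisfy three properties: every vertex lies in some bag; for every edge, both endpoints lie together in some bag; and for every vertex, the bags containing it form a connected subtree. Here vertex a appears in no bag, so the decomposition is invalid.

No — vertex a appears in no bag.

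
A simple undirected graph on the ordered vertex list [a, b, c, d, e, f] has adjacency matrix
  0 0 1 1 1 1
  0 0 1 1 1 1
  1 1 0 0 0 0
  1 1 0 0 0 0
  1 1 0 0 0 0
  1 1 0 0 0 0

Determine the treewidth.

A width-2 tree decomposition is:
Bags: B1 = {a, b, c}  B2 = {a, b, d}  B3 = {a, b, e}  B4 = {a, b, f}
Tree: B1–B2, B2–B3, B3–B4
The largest bag has 3 vertices, giving width 2; this decomposition certifies tw(G) ≤ 2. For the lower bound, G contains the cycle c–a–d–b–c, so G is not a forest; only forests have treewidth ≤ 1, hence tw(G) ≥ 2. Hence tw(G) = 2 exactly.

2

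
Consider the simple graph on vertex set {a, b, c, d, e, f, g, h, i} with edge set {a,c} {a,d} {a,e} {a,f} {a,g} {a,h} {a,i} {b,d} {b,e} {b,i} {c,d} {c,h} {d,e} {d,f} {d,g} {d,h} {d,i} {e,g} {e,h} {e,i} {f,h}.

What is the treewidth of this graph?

A width-3 tree decomposition is:
Bags: B1 = {a, d, e, h}  B2 = {a, d, e, i}  B3 = {a, d, f, h}  B4 = {b, d, e, i}  B5 = {a, c, d, h}  B6 = {a, d, e, g}
Tree: B1–B2, B1–B3, B2–B4, B3–B5, B1–B6
Each bag holds 4 vertices, so the decomposition has width 3, which upper-bounds the treewidth. Conversely, {a, d, e, g} is a clique of size 4, and the vertices of any clique must share a bag in every tree decomposition; so some bag has ≥ 4 vertices and tw(G) ≥ 3. The upper and lower bounds meet at 3, so that is the treewidth.

3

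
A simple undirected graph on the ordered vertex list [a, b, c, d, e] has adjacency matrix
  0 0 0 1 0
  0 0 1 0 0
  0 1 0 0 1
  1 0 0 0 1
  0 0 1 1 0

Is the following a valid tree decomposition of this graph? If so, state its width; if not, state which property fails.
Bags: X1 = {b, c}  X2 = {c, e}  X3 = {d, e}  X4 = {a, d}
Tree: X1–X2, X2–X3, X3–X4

Yes; width 1.

Vertex coverage: the bags together contain {a, b, c, d, e}, the full vertex set. Edge coverage: each edge of G has both endpoints in at least one bag. Running intersection: for every vertex, the bags containing it form a connected subtree. All three properties hold, so this is a valid tree decomposition of width max|bag| − 1 = 1, and hence tw(G) ≤ 1.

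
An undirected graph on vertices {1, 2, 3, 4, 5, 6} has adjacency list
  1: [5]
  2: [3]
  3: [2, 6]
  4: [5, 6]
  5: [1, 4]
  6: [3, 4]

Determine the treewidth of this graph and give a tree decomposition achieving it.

Treewidth 1.
Bags: B1 = {1, 5}  B2 = {4, 5}  B3 = {4, 6}  B4 = {3, 6}  B5 = {2, 3}
Tree: B1–B2, B2–B3, B3–B4, B4–B5

Every bag has size at most 2, so the width is 2 − 1 = 1 and tw(G) ≤ 1. G has an edge, so its treewidth is at least 1. Therefore the treewidth is 1.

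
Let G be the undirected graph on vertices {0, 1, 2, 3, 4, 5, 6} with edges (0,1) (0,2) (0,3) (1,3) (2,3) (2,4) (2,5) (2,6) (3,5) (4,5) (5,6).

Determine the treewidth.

2

A width-2 tree decomposition is:
Bags: B1 = {2, 3, 5}  B2 = {2, 4, 5}  B3 = {0, 2, 3}  B4 = {0, 1, 3}  B5 = {2, 5, 6}
Tree: B1–B2, B1–B3, B3–B4, B2–B5
Each bag holds 3 vertices, so the decomposition has width 2, which upper-bounds the treewidth. On the other hand G contains the 3-clique {0, 1, 3}. A clique must lie in a single bag of any decomposition, so no decomposition can have width below 2. Combining the bounds, tw(G) = 2.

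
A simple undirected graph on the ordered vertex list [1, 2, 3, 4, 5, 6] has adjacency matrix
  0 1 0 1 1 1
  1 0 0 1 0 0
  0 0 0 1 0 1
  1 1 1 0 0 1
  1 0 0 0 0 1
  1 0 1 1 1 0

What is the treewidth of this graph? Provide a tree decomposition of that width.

Treewidth 2.
One optimal decomposition is:
Bags: B1 = {1, 4, 6}  B2 = {1, 2, 4}  B3 = {1, 5, 6}  B4 = {3, 4, 6}
Tree: B1–B2, B1–B3, B1–B4

Each bag holds 3 vertices, so the decomposition has width 2, which upper-bounds the treewidth. On the other hand G contains the 3-clique {1, 2, 4}. A clique must lie in a single bag of any decomposition, so no decomposition can have width below 2. Therefore the treewidth is 2.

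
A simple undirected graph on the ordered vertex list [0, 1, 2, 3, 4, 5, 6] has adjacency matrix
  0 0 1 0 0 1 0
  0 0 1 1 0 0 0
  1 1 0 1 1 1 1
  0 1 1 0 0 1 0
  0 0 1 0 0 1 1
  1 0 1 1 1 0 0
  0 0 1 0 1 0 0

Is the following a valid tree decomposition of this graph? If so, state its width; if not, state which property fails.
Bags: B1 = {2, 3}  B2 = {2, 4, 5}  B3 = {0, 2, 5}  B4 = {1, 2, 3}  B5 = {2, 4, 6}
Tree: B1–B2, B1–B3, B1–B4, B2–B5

No — edge (5,3) lies in no bag.

A tree decomposition must satisfy three properties: every vertex lies in some bag; for every edge, both endpoints lie together in some bag; and for every vertex, the bags containing it form a connected subtree. Here edge (5,3) lies in no bag, so the decomposition is invalid.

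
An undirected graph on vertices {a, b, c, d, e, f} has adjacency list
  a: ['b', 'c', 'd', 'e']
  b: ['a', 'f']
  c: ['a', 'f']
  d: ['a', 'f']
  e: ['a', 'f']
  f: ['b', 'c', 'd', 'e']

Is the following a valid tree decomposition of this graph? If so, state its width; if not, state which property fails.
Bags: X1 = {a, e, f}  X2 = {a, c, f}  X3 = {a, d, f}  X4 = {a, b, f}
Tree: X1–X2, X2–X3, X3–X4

Yes; width 2.

Vertex coverage: the bags together contain {a, b, c, d, e, f}, the full vertex set. Edge coverage: each edge of G has both endpoints in at least one bag. Running intersection: for every vertex, the bags containing it form a connected subtree. All three properties hold, so this is a valid tree decomposition of width max|bag| − 1 = 2, and hence tw(G) ≤ 2.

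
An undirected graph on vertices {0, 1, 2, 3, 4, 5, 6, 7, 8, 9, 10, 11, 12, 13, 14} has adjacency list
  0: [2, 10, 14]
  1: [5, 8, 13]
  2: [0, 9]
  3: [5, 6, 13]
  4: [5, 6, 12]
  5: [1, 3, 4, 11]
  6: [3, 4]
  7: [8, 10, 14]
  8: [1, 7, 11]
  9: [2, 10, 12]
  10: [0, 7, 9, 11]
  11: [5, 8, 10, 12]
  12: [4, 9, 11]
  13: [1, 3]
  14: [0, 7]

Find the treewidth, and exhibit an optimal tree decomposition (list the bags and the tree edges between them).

Treewidth 3.
Bags: B1 = {1, 3, 6, 13}  B2 = {1, 3, 5, 6}  B3 = {1, 4, 5, 6}  B4 = {1, 4, 5, 8}  B5 = {4, 5, 8, 11}  B6 = {4, 8, 11, 12}  B7 = {7, 8, 11, 12}  B8 = {7, 10, 11, 12}  B9 = {7, 9, 10, 12}  B10 = {7, 9, 10, 14}  B11 = {0, 9, 10, 14}  B12 = {0, 2, 9, 14}
Tree: B1–B2, B2–B3, B3–B4, B4–B5, B5–B6, B6–B7, B7–B8, B8–B9, B9–B10, B10–B11, B11–B12

Each bag holds 4 vertices, so the decomposition has width 3, which upper-bounds the treewidth. For the lower bound: the 4 vertex sets {3,6,13}, {1}, {5}, {4,8,11,12} are disjoint, each induces a connected subgraph, and every pair is joined by at least one edge of G. Contracting each set to a single vertex therefore yields K_{4} as a minor, and since treewidth is minor-monotone, tw(G) ≥ tw(K_{4}) = 3. The upper and lower bounds meet at 3, so that is the treewidth.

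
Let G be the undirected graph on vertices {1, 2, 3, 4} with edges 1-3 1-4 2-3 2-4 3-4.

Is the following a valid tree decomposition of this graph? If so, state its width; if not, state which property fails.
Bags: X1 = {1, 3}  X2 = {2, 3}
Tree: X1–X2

No — vertex 4 appears in no bag.

A tree decomposition must satisfy three properties: every vertex lies in some bag; for every edge, both endpoints lie together in some bag; and for every vertex, the bags containing it form a connected subtree. Here vertex 4 appears in no bag, so the decomposition is invalid.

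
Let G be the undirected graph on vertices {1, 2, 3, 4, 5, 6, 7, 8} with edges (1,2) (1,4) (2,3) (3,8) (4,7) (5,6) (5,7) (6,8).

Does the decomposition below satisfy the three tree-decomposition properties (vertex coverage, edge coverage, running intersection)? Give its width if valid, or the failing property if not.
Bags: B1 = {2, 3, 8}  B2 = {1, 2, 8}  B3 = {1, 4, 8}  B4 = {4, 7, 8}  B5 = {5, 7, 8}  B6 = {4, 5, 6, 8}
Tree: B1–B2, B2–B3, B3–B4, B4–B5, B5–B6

A tree decomposition must satisfy three properties: every vertex lies in some bag; for every edge, both endpoints lie together in some bag; and for every vertex, the bags containing it form a connected subtree. Here bags containing vertex 4 are not connected in the tree, so the decomposition is invalid.

No — bags containing vertex 4 are not connected in the tree.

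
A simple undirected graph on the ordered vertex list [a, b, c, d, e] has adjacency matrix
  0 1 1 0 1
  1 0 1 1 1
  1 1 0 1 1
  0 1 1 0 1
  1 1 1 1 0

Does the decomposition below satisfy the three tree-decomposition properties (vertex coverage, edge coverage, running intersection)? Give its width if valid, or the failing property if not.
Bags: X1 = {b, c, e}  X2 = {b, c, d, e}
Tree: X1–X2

A tree decomposition must satisfy three properties: every vertex lies in some bag; for every edge, both endpoints lie together in some bag; and for every vertex, the bags containing it form a connected subtree. Here vertex a appears in no bag, so the decomposition is invalid.

No — vertex a appears in no bag.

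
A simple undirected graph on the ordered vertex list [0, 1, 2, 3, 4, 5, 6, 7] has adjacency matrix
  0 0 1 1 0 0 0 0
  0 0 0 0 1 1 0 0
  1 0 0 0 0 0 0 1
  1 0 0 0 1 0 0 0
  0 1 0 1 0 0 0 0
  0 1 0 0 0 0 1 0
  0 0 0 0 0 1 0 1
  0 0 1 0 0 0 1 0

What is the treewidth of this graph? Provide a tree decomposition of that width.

Each bag holds 3 vertices, so the decomposition has width 2, which upper-bounds the treewidth. Since 0–2–7–6–5–1–4–3–0 is a cycle in G, G is not acyclic. Forests are exactly the graphs of treewidth ≤ 1, so tw(G) ≥ 2. Therefore the treewidth is 2.

Treewidth 2.
One optimal decomposition is:
Bags: B1 = {0, 2, 7}  B2 = {0, 6, 7}  B3 = {0, 5, 6}  B4 = {0, 1, 5}  B5 = {0, 1, 4}  B6 = {0, 3, 4}
Tree: B1–B2, B2–B3, B3–B4, B4–B5, B5–B6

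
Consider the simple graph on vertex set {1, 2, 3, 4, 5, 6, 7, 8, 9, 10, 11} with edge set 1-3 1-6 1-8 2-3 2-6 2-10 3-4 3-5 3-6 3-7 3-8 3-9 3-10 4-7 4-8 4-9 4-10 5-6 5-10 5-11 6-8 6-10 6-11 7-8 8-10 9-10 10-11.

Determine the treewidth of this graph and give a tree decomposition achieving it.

Treewidth 3.
One such decomposition:
Bags: B1 = {3, 6, 8, 10}  B2 = {3, 4, 8, 10}  B3 = {3, 5, 6, 10}  B4 = {3, 4, 9, 10}  B5 = {5, 6, 10, 11}  B6 = {1, 3, 6, 8}  B7 = {2, 3, 6, 10}  B8 = {3, 4, 7, 8}
Tree: B1–B2, B1–B3, B2–B4, B3–B5, B1–B6, B3–B7, B2–B8

The largest bag has 4 vertices, giving width 3; this decomposition certifies tw(G) ≤ 3. For the lower bound, the 4 vertices {5, 6, 10, 11} are pairwise adjacent, and any tree decomposition puts a clique entirely inside one bag — forcing width ≥ 3. Combining the bounds, tw(G) = 3.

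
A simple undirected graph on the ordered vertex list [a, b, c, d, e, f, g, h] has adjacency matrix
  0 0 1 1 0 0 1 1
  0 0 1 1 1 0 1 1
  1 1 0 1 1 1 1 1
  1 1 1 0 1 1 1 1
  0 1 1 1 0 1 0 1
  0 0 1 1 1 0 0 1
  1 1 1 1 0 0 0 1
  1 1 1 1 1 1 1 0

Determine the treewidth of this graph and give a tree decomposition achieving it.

Every bag has size at most 5, so the width is 5 − 1 = 4 and tw(G) ≤ 4. For the lower bound, the 5 vertices {a, c, d, g, h} are pairwise adjacent, and any tree decomposition puts a clique entirely inside one bag — forcing width ≥ 4. The upper and lower bounds meet at 4, so that is the treewidth.

Treewidth 4.
One optimal decomposition is:
Bags: B1 = {b, c, d, g, h}  B2 = {b, c, d, e, h}  B3 = {a, c, d, g, h}  B4 = {c, d, e, f, h}
Tree: B1–B2, B1–B3, B2–B4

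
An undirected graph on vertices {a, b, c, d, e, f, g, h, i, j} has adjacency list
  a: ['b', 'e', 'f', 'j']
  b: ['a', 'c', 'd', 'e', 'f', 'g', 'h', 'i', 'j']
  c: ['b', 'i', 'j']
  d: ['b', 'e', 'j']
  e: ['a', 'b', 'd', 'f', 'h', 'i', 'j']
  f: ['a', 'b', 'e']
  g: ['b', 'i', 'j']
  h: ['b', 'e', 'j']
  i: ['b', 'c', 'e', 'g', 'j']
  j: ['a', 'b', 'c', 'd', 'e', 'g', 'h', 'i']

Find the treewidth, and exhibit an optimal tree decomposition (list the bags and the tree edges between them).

The largest bag has 4 vertices, giving width 3; this decomposition certifies tw(G) ≤ 3. Conversely, {b, g, i, j} is a clique of size 4, and the vertices of any clique must share a bag in every tree decomposition; so some bag has ≥ 4 vertices and tw(G) ≥ 3. Therefore the treewidth is 3.

Treewidth 3.
One such decomposition:
Bags: B1 = {b, d, e, j}  B2 = {b, e, i, j}  B3 = {b, g, i, j}  B4 = {a, b, e, j}  B5 = {b, c, i, j}  B6 = {b, e, h, j}  B7 = {a, b, e, f}
Tree: B1–B2, B2–B3, B1–B4, B2–B5, B2–B6, B4–B7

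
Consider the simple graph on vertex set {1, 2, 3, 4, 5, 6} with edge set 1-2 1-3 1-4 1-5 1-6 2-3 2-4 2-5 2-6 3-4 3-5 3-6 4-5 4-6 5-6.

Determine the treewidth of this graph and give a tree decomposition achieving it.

Treewidth 5.
One optimal decomposition is:
Bags: B1 = {1, 2, 3, 4, 5, 6}
Tree: (single bag)

A single bag containing all 6 vertices is trivially a valid decomposition of width 5. For the lower bound, the 6 vertices {1, 2, 3, 4, 5, 6} are pairwise adjacent, and any tree decomposition puts a clique entirely inside one bag — forcing width ≥ 5. The upper and lower bounds meet at 5, so that is the treewidth.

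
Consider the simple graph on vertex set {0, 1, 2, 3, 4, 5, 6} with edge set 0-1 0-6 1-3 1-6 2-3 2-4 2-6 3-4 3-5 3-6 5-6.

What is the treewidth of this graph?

A width-2 tree decomposition is:
Bags: B1 = {1, 3, 6}  B2 = {3, 5, 6}  B3 = {0, 1, 6}  B4 = {2, 3, 6}  B5 = {2, 3, 4}
Tree: B1–B2, B1–B3, B2–B4, B4–B5
Each bag holds 3 vertices, so the decomposition has width 2, which upper-bounds the treewidth. On the other hand G contains the 3-clique {0, 1, 6}. A clique must lie in a single bag of any decomposition, so no decomposition can have width below 2. Hence tw(G) = 2 exactly.

2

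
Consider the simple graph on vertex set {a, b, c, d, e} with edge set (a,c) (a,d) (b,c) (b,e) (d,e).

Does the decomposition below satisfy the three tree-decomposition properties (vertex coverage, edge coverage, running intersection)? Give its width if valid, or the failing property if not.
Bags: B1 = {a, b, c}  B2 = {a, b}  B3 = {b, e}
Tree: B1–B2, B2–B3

No — vertex d appears in no bag.

A tree decomposition must satisfy three properties: every vertex lies in some bag; for every edge, both endpoints lie together in some bag; and for every vertex, the bags containing it form a connected subtree. Here vertex d appears in no bag, so the decomposition is invalid.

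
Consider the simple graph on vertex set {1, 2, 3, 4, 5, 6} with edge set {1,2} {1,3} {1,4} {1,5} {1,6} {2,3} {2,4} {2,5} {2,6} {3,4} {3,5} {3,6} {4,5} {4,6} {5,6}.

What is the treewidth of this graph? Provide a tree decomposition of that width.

Treewidth 5.
Bags: B1 = {1, 2, 3, 4, 5, 6}
Tree: (single bag)

With just one bag of size 6, the width is 6 − 1 = 5, so tw(G) ≤ 5. For the lower bound, the 6 vertices {1, 2, 3, 4, 5, 6} are pairwise adjacent, and any tree decomposition puts a clique entirely inside one bag — forcing width ≥ 5. Hence tw(G) = 5 exactly.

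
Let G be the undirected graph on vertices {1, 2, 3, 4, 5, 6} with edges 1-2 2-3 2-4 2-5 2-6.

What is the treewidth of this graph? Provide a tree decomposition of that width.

Each bag holds 2 vertices, so the decomposition has width 1, which upper-bounds the treewidth. G has an edge, so its treewidth is at least 1. Hence tw(G) = 1 exactly.

Treewidth 1.
One optimal decomposition is:
Bags: B1 = {2, 5}  B2 = {2, 6}  B3 = {2, 3}  B4 = {1, 2}  B5 = {2, 4}
Tree: B1–B2, B1–B3, B2–B4, B3–B5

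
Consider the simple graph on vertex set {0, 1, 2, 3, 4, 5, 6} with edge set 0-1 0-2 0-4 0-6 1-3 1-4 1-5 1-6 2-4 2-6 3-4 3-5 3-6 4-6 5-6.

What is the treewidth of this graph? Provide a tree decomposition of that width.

The largest bag has 4 vertices, giving width 3; this decomposition certifies tw(G) ≤ 3. On the other hand G contains the 4-clique {0, 1, 4, 6}. A clique must lie in a single bag of any decomposition, so no decomposition can have width below 3. The upper and lower bounds meet at 3, so that is the treewidth.

Treewidth 3.
Bags: B1 = {1, 3, 4, 6}  B2 = {1, 3, 5, 6}  B3 = {0, 1, 4, 6}  B4 = {0, 2, 4, 6}
Tree: B1–B2, B1–B3, B3–B4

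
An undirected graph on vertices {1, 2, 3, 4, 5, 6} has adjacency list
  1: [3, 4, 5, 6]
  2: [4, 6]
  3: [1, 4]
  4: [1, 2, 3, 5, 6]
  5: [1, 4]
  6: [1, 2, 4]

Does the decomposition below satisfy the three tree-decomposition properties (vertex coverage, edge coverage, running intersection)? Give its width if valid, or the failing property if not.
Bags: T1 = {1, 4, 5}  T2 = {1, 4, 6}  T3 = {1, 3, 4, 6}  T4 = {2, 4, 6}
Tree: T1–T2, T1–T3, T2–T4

No — bags containing vertex 6 are not connected in the tree.

A tree decomposition must satisfy three properties: every vertex lies in some bag; for every edge, both endpoints lie together in some bag; and for every vertex, the bags containing it form a connected subtree. Here bags containing vertex 6 are not connected in the tree, so the decomposition is invalid.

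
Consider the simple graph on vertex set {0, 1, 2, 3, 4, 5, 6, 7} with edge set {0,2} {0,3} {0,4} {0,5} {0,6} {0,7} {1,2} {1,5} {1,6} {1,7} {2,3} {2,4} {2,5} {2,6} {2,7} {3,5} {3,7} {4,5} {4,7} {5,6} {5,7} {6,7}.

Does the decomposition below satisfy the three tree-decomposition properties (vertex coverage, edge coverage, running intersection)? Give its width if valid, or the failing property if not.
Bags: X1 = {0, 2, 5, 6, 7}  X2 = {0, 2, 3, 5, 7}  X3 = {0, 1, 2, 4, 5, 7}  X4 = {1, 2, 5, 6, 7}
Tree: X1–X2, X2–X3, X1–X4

No — bags containing vertex 1 are not connected in the tree.

A tree decomposition must satisfy three properties: every vertex lies in some bag; for every edge, both endpoints lie together in some bag; and for every vertex, the bags containing it form a connected subtree. Here bags containing vertex 1 are not connected in the tree, so the decomposition is invalid.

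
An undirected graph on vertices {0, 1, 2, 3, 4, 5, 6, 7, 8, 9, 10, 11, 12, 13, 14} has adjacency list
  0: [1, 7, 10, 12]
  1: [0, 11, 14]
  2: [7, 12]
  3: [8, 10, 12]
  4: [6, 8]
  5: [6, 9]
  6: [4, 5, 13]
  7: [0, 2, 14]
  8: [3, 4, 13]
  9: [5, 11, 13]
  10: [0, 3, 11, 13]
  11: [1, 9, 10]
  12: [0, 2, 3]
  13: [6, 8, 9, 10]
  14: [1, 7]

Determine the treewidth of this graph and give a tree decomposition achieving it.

Treewidth 3.
One such decomposition:
Bags: B1 = {1, 2, 7, 14}  B2 = {0, 1, 2, 7}  B3 = {0, 1, 2, 12}  B4 = {0, 1, 11, 12}  B5 = {0, 10, 11, 12}  B6 = {3, 10, 11, 12}  B7 = {3, 9, 10, 11}  B8 = {3, 9, 10, 13}  B9 = {3, 8, 9, 13}  B10 = {5, 8, 9, 13}  B11 = {5, 6, 8, 13}  B12 = {4, 5, 6, 8}
Tree: B1–B2, B2–B3, B3–B4, B4–B5, B5–B6, B6–B7, B7–B8, B8–B9, B9–B10, B10–B11, B11–B12

The largest bag has 4 vertices, giving width 3; this decomposition certifies tw(G) ≤ 3. For the lower bound: the 4 vertex sets {2,7,14}, {1}, {0}, {3,10,11,12} are disjoint, each induces a connected subgraph, and every pair is joined by at least one edge of G. Contracting each set to a single vertex therefore yields K_{4} as a minor, and since treewidth is minor-monotone, tw(G) ≥ tw(K_{4}) = 3. Combining the bounds, tw(G) = 3.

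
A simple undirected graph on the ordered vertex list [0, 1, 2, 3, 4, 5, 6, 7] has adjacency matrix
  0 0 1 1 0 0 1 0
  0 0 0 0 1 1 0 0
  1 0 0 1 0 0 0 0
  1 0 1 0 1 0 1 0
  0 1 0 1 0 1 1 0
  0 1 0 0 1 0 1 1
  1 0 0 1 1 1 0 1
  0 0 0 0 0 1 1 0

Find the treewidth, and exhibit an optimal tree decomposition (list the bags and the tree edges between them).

Each bag holds 3 vertices, so the decomposition has width 2, which upper-bounds the treewidth. On the other hand G contains the 3-clique {1, 4, 5}. A clique must lie in a single bag of any decomposition, so no decomposition can have width below 2. Combining the bounds, tw(G) = 2.

Treewidth 2.
One such decomposition:
Bags: B1 = {0, 3, 6}  B2 = {3, 4, 6}  B3 = {0, 2, 3}  B4 = {4, 5, 6}  B5 = {5, 6, 7}  B6 = {1, 4, 5}
Tree: B1–B2, B1–B3, B2–B4, B4–B5, B4–B6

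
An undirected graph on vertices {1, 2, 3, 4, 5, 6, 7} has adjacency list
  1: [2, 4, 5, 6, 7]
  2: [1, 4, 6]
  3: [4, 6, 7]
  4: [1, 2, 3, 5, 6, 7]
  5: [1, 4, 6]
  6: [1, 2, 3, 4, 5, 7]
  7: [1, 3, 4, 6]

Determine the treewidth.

A width-3 tree decomposition is:
Bags: B1 = {1, 2, 4, 6}  B2 = {1, 4, 6, 7}  B3 = {3, 4, 6, 7}  B4 = {1, 4, 5, 6}
Tree: B1–B2, B2–B3, B1–B4
Every bag has size at most 4, so the width is 4 − 1 = 3 and tw(G) ≤ 3. On the other hand G contains the 4-clique {1, 2, 4, 6}. A clique must lie in a single bag of any decomposition, so no decomposition can have width below 3. Hence tw(G) = 3 exactly.

3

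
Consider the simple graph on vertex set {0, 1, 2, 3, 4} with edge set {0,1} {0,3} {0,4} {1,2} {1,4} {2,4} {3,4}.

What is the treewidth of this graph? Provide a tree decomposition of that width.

Treewidth 2.
One optimal decomposition is:
Bags: B1 = {1, 2, 4}  B2 = {0, 1, 4}  B3 = {0, 3, 4}
Tree: B1–B2, B2–B3

Every bag has size at most 3, so the width is 3 − 1 = 2 and tw(G) ≤ 2. On the other hand G contains the 3-clique {0, 1, 4}. A clique must lie in a single bag of any decomposition, so no decomposition can have width below 2. Hence tw(G) = 2 exactly.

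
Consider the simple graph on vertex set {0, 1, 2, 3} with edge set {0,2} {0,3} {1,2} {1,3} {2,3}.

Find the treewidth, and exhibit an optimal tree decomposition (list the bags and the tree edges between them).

Treewidth 2.
Bags: B1 = {1, 2, 3}  B2 = {0, 2, 3}
Tree: B1–B2

Each bag holds 3 vertices, so the decomposition has width 2, which upper-bounds the treewidth. Conversely, {0, 2, 3} is a clique of size 3, and the vertices of any clique must share a bag in every tree decomposition; so some bag has ≥ 3 vertices and tw(G) ≥ 2. Therefore the treewidth is 2.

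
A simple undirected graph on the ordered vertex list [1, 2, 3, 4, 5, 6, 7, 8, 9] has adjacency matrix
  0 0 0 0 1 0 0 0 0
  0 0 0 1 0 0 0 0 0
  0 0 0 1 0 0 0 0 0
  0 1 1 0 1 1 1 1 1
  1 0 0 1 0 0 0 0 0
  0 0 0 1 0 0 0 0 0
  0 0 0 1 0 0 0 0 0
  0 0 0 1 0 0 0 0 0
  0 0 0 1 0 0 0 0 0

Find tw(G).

A width-1 tree decomposition is:
Bags: B1 = {4, 8}  B2 = {4, 6}  B3 = {4, 5}  B4 = {1, 5}  B5 = {4, 7}  B6 = {3, 4}  B7 = {2, 4}  B8 = {4, 9}
Tree: B1–B2, B2–B3, B3–B4, B1–B5, B1–B6, B2–B7, B6–B8
Every bag has size at most 2, so the width is 2 − 1 = 1 and tw(G) ≤ 1. Since G has at least one edge (e.g. 8–4), it is not an edgeless graph, so tw(G) ≥ 1. The upper and lower bounds meet at 1, so that is the treewidth.

1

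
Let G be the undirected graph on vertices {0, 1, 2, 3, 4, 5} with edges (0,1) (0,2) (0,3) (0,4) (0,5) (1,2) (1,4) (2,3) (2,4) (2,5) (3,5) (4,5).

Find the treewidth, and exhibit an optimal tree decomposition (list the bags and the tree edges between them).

Treewidth 3.
Bags: B1 = {0, 2, 4, 5}  B2 = {0, 1, 2, 4}  B3 = {0, 2, 3, 5}
Tree: B1–B2, B1–B3

Every bag has size at most 4, so the width is 4 − 1 = 3 and tw(G) ≤ 3. For the lower bound, the 4 vertices {0, 2, 3, 5} are pairwise adjacent, and any tree decomposition puts a clique entirely inside one bag — forcing width ≥ 3. Hence tw(G) = 3 exactly.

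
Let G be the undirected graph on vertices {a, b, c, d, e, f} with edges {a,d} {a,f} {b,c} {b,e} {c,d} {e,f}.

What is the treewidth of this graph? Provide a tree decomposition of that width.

Treewidth 2.
One optimal decomposition is:
Bags: B1 = {a, e, f}  B2 = {a, b, e}  B3 = {a, b, c}  B4 = {a, c, d}
Tree: B1–B2, B2–B3, B3–B4

Each bag holds 3 vertices, so the decomposition has width 2, which upper-bounds the treewidth. The edges a–f–e–b–c–d–a form a cycle, so G is not a tree and its treewidth is at least 2. The upper and lower bounds meet at 2, so that is the treewidth.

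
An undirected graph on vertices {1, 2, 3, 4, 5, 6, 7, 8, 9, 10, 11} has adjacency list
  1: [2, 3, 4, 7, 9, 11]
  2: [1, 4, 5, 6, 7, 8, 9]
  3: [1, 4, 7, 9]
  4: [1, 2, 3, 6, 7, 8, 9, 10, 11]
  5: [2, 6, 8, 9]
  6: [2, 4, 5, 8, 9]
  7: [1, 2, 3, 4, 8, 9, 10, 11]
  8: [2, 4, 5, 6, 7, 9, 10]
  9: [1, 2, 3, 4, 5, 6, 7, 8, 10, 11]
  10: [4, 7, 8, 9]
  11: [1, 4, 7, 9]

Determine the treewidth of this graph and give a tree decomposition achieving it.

Every bag has size at most 5, so the width is 5 − 1 = 4 and tw(G) ≤ 4. For the lower bound, the 5 vertices {2, 4, 6, 8, 9} are pairwise adjacent, and any tree decomposition puts a clique entirely inside one bag — forcing width ≥ 4. The upper and lower bounds meet at 4, so that is the treewidth.

Treewidth 4.
One such decomposition:
Bags: B1 = {2, 4, 7, 8, 9}  B2 = {1, 2, 4, 7, 9}  B3 = {1, 4, 7, 9, 11}  B4 = {2, 4, 6, 8, 9}  B5 = {2, 5, 6, 8, 9}  B6 = {1, 3, 4, 7, 9}  B7 = {4, 7, 8, 9, 10}
Tree: B1–B2, B2–B3, B1–B4, B4–B5, B3–B6, B1–B7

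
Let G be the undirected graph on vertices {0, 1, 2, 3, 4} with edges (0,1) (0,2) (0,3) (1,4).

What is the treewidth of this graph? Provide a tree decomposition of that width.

Each bag holds 2 vertices, so the decomposition has width 1, which upper-bounds the treewidth. Since G has at least one edge (e.g. 0–1), it is not an edgeless graph, so tw(G) ≥ 1. The upper and lower bounds meet at 1, so that is the treewidth.

Treewidth 1.
One optimal decomposition is:
Bags: B1 = {0, 1}  B2 = {0, 3}  B3 = {1, 4}  B4 = {0, 2}
Tree: B1–B2, B1–B3, B1–B4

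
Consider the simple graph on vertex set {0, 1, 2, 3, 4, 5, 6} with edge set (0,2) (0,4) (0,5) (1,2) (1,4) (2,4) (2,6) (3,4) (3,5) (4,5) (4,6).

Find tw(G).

2

A width-2 tree decomposition is:
Bags: B1 = {2, 4, 6}  B2 = {0, 2, 4}  B3 = {0, 4, 5}  B4 = {1, 2, 4}  B5 = {3, 4, 5}
Tree: B1–B2, B2–B3, B2–B4, B3–B5
Every bag has size at most 3, so the width is 3 − 1 = 2 and tw(G) ≤ 2. For the lower bound, the 3 vertices {0, 2, 4} are pairwise adjacent, and any tree decomposition puts a clique entirely inside one bag — forcing width ≥ 2. The upper and lower bounds meet at 2, so that is the treewidth.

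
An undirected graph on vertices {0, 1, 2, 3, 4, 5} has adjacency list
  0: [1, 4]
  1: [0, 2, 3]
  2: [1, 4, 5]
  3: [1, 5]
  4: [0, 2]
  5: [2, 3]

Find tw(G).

2

A width-2 tree decomposition is:
Bags: B1 = {0, 2, 4}  B2 = {0, 1, 2}  B3 = {1, 2, 5}  B4 = {1, 3, 5}
Tree: B1–B2, B2–B3, B3–B4
Each bag holds 3 vertices, so the decomposition has width 2, which upper-bounds the treewidth. Since 4–0–1–2–4 is a cycle in G, G is not acyclic. Forests are exactly the graphs of treewidth ≤ 1, so tw(G) ≥ 2. The upper and lower bounds meet at 2, so that is the treewidth.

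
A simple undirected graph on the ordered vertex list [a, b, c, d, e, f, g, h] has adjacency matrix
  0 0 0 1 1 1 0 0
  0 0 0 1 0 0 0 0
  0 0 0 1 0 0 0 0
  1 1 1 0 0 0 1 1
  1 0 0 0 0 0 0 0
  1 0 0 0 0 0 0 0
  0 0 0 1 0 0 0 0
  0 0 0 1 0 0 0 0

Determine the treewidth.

1

A width-1 tree decomposition is:
Bags: B1 = {d, g}  B2 = {a, d}  B3 = {a, e}  B4 = {c, d}  B5 = {a, f}  B6 = {b, d}  B7 = {d, h}
Tree: B1–B2, B2–B3, B1–B4, B2–B5, B1–B6, B4–B7
Every bag has size at most 2, so the width is 2 − 1 = 1 and tw(G) ≤ 1. Any graph with an edge has treewidth ≥ 1, and G has the edge d–g. Combining the bounds, tw(G) = 1.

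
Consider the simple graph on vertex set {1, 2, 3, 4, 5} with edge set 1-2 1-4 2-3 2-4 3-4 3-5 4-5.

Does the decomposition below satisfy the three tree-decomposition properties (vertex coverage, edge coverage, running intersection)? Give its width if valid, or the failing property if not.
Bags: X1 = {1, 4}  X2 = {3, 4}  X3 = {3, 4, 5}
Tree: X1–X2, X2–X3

No — vertex 2 appears in no bag.

A tree decomposition must satisfy three properties: every vertex lies in some bag; for every edge, both endpoints lie together in some bag; and for every vertex, the bags containing it form a connected subtree. Here vertex 2 appears in no bag, so the decomposition is invalid.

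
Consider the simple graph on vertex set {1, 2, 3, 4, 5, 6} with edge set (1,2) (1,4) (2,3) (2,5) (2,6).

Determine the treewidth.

1

A width-1 tree decomposition is:
Bags: B1 = {1, 2}  B2 = {2, 3}  B3 = {2, 6}  B4 = {1, 4}  B5 = {2, 5}
Tree: B1–B2, B1–B3, B1–B4, B1–B5
The largest bag has 2 vertices, giving width 1; this decomposition certifies tw(G) ≤ 1. Any graph with an edge has treewidth ≥ 1, and G has the edge 1–2. Hence tw(G) = 1 exactly.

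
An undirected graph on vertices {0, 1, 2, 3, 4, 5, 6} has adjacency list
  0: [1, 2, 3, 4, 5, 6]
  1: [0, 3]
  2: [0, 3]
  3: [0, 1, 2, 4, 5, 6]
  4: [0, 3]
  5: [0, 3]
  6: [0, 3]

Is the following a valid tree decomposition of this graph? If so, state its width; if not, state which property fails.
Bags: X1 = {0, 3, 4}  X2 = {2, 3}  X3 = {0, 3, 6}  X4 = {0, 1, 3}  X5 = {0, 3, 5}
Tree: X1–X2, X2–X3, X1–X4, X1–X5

A tree decomposition must satisfy three properties: every vertex lies in some bag; for every edge, both endpoints lie together in some bag; and for every vertex, the bags containing it form a connected subtree. Here edge (0,2) lies in no bag, so the decomposition is invalid.

No — edge (0,2) lies in no bag.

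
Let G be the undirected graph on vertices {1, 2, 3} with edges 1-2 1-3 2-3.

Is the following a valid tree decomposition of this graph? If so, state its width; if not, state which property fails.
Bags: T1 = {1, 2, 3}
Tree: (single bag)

Yes; width 2.

Vertex coverage: the bags together contain {1, 2, 3}, the full vertex set. Edge coverage: each edge of G has both endpoints in at least one bag. Running intersection: for every vertex, the bags containing it form a connected subtree. All three properties hold, so this is a valid tree decomposition of width max|bag| − 1 = 2, and hence tw(G) ≤ 2.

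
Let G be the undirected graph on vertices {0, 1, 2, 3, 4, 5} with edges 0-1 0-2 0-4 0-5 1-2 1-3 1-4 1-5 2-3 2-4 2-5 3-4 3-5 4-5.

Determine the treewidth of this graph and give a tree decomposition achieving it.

Each bag holds 5 vertices, so the decomposition has width 4, which upper-bounds the treewidth. For the lower bound, the 5 vertices {0, 1, 2, 4, 5} are pairwise adjacent, and any tree decomposition puts a clique entirely inside one bag — forcing width ≥ 4. Hence tw(G) = 4 exactly.

Treewidth 4.
Bags: B1 = {1, 2, 3, 4, 5}  B2 = {0, 1, 2, 4, 5}
Tree: B1–B2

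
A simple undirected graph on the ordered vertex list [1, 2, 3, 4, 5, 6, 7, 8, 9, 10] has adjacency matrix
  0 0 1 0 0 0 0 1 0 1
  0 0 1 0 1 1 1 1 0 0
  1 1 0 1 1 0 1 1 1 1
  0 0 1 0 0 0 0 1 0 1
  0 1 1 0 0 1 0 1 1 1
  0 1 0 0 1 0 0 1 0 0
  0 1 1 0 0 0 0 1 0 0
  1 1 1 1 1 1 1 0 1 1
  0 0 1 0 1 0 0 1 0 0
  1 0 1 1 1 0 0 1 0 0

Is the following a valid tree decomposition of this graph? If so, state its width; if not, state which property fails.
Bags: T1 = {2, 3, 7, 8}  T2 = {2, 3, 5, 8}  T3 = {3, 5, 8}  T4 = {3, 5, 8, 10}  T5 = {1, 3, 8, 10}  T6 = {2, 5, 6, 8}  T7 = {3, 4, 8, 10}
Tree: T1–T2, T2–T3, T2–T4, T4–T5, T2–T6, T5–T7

No — vertex 9 appears in no bag.

A tree decomposition must satisfy three properties: every vertex lies in some bag; for every edge, both endpoints lie together in some bag; and for every vertex, the bags containing it form a connected subtree. Here vertex 9 appears in no bag, so the decomposition is invalid.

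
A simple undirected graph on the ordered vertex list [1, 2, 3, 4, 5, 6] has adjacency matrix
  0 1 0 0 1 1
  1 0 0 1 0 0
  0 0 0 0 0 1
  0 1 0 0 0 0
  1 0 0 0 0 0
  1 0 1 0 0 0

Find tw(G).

A width-1 tree decomposition is:
Bags: B1 = {2, 4}  B2 = {1, 2}  B3 = {1, 6}  B4 = {3, 6}  B5 = {1, 5}
Tree: B1–B2, B2–B3, B3–B4, B3–B5
Every bag has size at most 2, so the width is 2 − 1 = 1 and tw(G) ≤ 1. Since G has at least one edge (e.g. 4–2), it is not an edgeless graph, so tw(G) ≥ 1. Therefore the treewidth is 1.

1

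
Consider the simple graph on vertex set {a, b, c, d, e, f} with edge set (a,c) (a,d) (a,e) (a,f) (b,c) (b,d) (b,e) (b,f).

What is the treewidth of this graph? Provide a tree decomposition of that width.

Treewidth 2.
One such decomposition:
Bags: B1 = {a, b, e}  B2 = {a, b, c}  B3 = {a, b, f}  B4 = {a, b, d}
Tree: B1–B2, B2–B3, B3–B4

Each bag holds 3 vertices, so the decomposition has width 2, which upper-bounds the treewidth. The edges a–e–b–c–a form a cycle, so G is not a tree and its treewidth is at least 2. The upper and lower bounds meet at 2, so that is the treewidth.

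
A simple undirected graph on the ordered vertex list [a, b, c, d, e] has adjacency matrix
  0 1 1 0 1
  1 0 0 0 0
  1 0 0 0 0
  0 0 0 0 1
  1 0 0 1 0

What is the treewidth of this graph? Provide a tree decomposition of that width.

The largest bag has 2 vertices, giving width 1; this decomposition certifies tw(G) ≤ 1. G has an edge, so its treewidth is at least 1. Hence tw(G) = 1 exactly.

Treewidth 1.
One optimal decomposition is:
Bags: B1 = {a, b}  B2 = {a, e}  B3 = {a, c}  B4 = {d, e}
Tree: B1–B2, B2–B3, B2–B4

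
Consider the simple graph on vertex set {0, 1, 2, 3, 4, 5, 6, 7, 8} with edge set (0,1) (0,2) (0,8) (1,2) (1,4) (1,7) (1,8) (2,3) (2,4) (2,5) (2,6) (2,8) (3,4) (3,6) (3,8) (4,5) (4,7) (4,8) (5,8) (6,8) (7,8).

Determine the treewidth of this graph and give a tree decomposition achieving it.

Treewidth 3.
One such decomposition:
Bags: B1 = {1, 2, 4, 8}  B2 = {2, 3, 4, 8}  B3 = {0, 1, 2, 8}  B4 = {2, 4, 5, 8}  B5 = {1, 4, 7, 8}  B6 = {2, 3, 6, 8}
Tree: B1–B2, B1–B3, B2–B4, B1–B5, B2–B6

Each bag holds 4 vertices, so the decomposition has width 3, which upper-bounds the treewidth. For the lower bound, the 4 vertices {0, 1, 2, 8} are pairwise adjacent, and any tree decomposition puts a clique entirely inside one bag — forcing width ≥ 3. The upper and lower bounds meet at 3, so that is the treewidth.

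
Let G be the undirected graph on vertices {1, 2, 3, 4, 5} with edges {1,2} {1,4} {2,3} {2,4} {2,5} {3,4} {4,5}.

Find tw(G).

2

A width-2 tree decomposition is:
Bags: B1 = {2, 4, 5}  B2 = {2, 3, 4}  B3 = {1, 2, 4}
Tree: B1–B2, B1–B3
Each bag holds 3 vertices, so the decomposition has width 2, which upper-bounds the treewidth. For the lower bound, the 3 vertices {1, 2, 4} are pairwise adjacent, and any tree decomposition puts a clique entirely inside one bag — forcing width ≥ 2. Therefore the treewidth is 2.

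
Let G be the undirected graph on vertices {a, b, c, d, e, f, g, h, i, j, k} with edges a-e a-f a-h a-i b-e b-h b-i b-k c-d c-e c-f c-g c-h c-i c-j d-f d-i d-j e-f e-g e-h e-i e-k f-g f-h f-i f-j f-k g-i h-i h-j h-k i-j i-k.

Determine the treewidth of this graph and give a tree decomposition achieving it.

Treewidth 4.
One optimal decomposition is:
Bags: B1 = {e, f, h, i, k}  B2 = {b, e, h, i, k}  B3 = {c, e, f, h, i}  B4 = {c, e, f, g, i}  B5 = {c, f, h, i, j}  B6 = {a, e, f, h, i}  B7 = {c, d, f, i, j}
Tree: B1–B2, B1–B3, B3–B4, B3–B5, B1–B6, B5–B7

The largest bag has 5 vertices, giving width 4; this decomposition certifies tw(G) ≤ 4. For the lower bound, the 5 vertices {c, d, f, i, j} are pairwise adjacent, and any tree decomposition puts a clique entirely inside one bag — forcing width ≥ 4. Therefore the treewidth is 4.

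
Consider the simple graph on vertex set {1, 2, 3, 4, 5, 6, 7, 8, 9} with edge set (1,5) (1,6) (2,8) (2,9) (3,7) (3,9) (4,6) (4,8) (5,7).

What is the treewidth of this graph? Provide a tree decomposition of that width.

Treewidth 2.
Bags: B1 = {2, 8, 9}  B2 = {3, 8, 9}  B3 = {3, 7, 8}  B4 = {5, 7, 8}  B5 = {1, 5, 8}  B6 = {1, 6, 8}  B7 = {4, 6, 8}
Tree: B1–B2, B2–B3, B3–B4, B4–B5, B5–B6, B6–B7

Every bag has size at most 3, so the width is 3 − 1 = 2 and tw(G) ≤ 2. For the lower bound, G contains the cycle 8–2–9–3–7–5–1–6–4–8, so G is not a forest; only forests have treewidth ≤ 1, hence tw(G) ≥ 2. Hence tw(G) = 2 exactly.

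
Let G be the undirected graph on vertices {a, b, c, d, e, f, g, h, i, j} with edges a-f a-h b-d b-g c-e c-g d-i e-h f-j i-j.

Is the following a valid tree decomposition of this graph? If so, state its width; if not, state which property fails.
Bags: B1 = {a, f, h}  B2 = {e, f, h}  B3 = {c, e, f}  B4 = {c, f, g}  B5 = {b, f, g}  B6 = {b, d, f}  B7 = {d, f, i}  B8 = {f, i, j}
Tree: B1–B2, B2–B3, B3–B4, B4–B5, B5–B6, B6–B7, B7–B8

Checking the three conditions: (i) the bags cover all of {a, b, c, d, e, f, g, h, i, j}; (ii) for each edge, some bag contains both endpoints; (iii) the bags containing any fixed vertex form a subtree. All hold, so the decomposition is valid with width 3 − 1 = 2.

Yes; width 2.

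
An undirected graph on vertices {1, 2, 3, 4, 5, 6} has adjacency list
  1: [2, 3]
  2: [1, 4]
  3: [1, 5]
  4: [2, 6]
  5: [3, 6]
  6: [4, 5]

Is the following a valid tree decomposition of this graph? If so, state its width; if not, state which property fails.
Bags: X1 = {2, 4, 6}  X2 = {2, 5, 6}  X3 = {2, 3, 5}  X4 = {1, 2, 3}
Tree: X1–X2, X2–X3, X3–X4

Every vertex of G appears in some bag (union = {1, 2, 3, 4, 5, 6}); every edge is covered by a bag; and for each vertex v the set of bags containing v is connected in the bag tree. The decomposition is therefore valid. The largest bag has 3 vertices, so the width is 2.

Yes; width 2.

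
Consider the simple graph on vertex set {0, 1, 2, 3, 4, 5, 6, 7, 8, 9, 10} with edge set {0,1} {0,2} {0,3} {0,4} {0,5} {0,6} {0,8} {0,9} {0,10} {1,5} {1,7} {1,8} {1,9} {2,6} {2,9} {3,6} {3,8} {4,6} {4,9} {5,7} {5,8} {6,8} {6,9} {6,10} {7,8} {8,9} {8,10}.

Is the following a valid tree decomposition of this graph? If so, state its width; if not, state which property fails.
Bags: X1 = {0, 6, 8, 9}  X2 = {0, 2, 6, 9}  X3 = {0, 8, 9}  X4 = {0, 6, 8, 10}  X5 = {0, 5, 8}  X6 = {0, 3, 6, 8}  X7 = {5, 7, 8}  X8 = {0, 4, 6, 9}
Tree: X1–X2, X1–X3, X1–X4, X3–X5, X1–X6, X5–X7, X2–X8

A tree decomposition must satisfy three properties: every vertex lies in some bag; for every edge, both endpoints lie together in some bag; and for every vertex, the bags containing it form a connected subtree. Here vertex 1 appears in no bag, so the decomposition is invalid.

No — vertex 1 appears in no bag.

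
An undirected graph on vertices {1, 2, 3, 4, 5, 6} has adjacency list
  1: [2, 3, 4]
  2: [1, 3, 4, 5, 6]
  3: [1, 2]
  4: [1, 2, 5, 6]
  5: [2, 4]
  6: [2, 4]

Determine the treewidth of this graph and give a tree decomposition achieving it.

Each bag holds 3 vertices, so the decomposition has width 2, which upper-bounds the treewidth. For the lower bound, the 3 vertices {1, 2, 3} are pairwise adjacent, and any tree decomposition puts a clique entirely inside one bag — forcing width ≥ 2. Combining the bounds, tw(G) = 2.

Treewidth 2.
One optimal decomposition is:
Bags: B1 = {1, 2, 4}  B2 = {1, 2, 3}  B3 = {2, 4, 5}  B4 = {2, 4, 6}
Tree: B1–B2, B1–B3, B1–B4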